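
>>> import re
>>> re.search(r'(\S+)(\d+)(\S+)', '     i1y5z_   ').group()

'i1y5z_'

This matches one or more of a non-whitespace character (captured); then one or more of a digit (captured); then one or more of a non-whitespace character (captured).
The match spans [5:11] → 'i1y5z_'.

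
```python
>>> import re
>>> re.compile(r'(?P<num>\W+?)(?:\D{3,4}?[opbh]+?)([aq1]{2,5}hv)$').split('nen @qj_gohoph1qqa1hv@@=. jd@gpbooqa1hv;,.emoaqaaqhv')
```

['nen @qj_gohoph1qqa1hv@@=. jd@gpbooqa1hv', ';', 'aqaaqhv', '']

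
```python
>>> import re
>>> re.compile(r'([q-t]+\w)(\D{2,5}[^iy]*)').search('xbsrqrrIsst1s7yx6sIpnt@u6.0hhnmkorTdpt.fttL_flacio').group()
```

Pattern: one or more of a character in [q-t], then a word character (captured); then 2 to 5 of a non-digit, then zero or more of any character except [iy] (captured).
`search` walks the string left to right and returns the first match it finds.
The match spans [2:14] → 'srqrrIsst1s7'.
Captured: group 1 = 'srqrrI', group 2 = 'sst1s7'.

'srqrrIsst1s7'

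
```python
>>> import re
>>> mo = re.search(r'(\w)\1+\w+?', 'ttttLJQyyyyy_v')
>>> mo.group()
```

`\1` is not a pattern — it's the concrete string captured by group 1, re-applied verbatim.
The match spans [0:5] → 'ttttL'.

'ttttL'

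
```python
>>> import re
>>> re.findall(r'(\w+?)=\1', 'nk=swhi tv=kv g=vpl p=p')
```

['p']

A backreference is literal: `\1` must see the identical characters the first group matched.
Scanning left to right: at [20:23] match 'p=p', group 1 = 'p'.
Because there's exactly one group, `findall` drops the full match and keeps group 1 from the one hit.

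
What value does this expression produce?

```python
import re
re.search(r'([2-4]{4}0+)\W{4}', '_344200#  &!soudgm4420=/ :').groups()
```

('344200',)

Pattern: exactly 4 of a character in [2-4], then one or more of the literal '0' (captured); then exactly 4 of a non-word character.
Unlike `match`, `search` isn't anchored — it looks for the pattern anywhere in the string.
The match spans [1:11] → '344200#  &'.
Captured: group 1 = '344200'.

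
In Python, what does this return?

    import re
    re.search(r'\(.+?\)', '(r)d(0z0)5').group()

`search` walks the string left to right and returns the first match it finds.
The match spans [0:3] → '(r)'.

'(r)'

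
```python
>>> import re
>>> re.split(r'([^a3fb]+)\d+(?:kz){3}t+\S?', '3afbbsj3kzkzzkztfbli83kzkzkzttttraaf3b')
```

['3afbbsj3kzkzzkztfb', 'li8', 'aaf3b']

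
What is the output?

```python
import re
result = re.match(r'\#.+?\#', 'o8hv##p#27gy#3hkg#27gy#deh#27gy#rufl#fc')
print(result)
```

`re.match` won't scan ahead — the pattern has to work from the very first character.
Here the pattern fails at index 0, so the call returns None.

None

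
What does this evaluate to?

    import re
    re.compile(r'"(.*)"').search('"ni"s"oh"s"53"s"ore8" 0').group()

'"ni"s"oh"s"53"s"ore8"'

The match spans [0:21] → '"ni"s"oh"s"53"s"ore8"'.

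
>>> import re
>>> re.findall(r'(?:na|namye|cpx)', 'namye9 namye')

Alternation isn't longest-match — the leftmost alternative that fits at this position is chosen.
Since nothing is captured, `findall` lists the 2 matched substrings directly.

['na', 'na']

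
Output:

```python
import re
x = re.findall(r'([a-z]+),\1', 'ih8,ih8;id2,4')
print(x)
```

[]

Because there's exactly one group, `findall` drops the full match and keeps group 1 from each hit.
Nothing in the string satisfies the pattern, so the list is empty.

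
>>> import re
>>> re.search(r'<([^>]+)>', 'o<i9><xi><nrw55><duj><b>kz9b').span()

`search` walks the string left to right and returns the first match it finds.
The match spans [1:5] → '<i9>'.
Captured: group 1 = 'i9'.

(1, 5)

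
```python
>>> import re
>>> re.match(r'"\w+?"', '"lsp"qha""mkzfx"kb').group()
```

`re.match` won't scan ahead — the pattern has to work from the very first character.
The match spans [0:5] → '"lsp"'.

'"lsp"'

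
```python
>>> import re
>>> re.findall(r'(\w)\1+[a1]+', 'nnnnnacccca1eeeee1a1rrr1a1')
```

['n', 'c', 'e', 'r']

The backreference `\1` re-matches whatever the first group consumed, character for character.
One capturing group, so `findall` returns just the captured substring from each match — 4 in all.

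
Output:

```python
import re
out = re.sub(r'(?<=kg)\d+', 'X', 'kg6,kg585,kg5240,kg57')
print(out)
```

kgX,kgX,kgX,kgX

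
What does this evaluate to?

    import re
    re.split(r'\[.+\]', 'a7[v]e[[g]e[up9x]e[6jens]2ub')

['a7', '2ub']

`split` removes every match and returns the 2 fragments in between.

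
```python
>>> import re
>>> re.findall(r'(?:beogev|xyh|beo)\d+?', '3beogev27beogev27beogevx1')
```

Since nothing is captured, `findall` lists the 2 matched substrings directly.

['beogev2', 'beogev2']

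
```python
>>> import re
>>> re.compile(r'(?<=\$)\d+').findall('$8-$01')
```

The `(?=…)`/`(?<=…)` assertion just peeks at neighbouring text; it doesn't advance the match position.
Matches: at [1:2] → '8'; at [4:6] → '01'.
With no groups in the pattern, `findall` gives back each whole match — 2 here.

['8', '01']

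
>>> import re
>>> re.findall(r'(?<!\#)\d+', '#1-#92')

`(?!…)`/`(?<!…)` only lets a position through if the neighbouring text does NOT match; no characters are consumed.
Walking the string: at [5:6] → '2'.
Since nothing is captured, `findall` lists the 1 matched substring directly.

['2']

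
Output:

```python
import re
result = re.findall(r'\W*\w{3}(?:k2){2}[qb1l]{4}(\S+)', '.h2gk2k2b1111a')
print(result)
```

['1a']

Pattern: zero or more of a non-word character, then exactly 3 of a word character; then the literal 'k2' repeated 2 times, then exactly 4 of one of [qb1l]; then one or more of a non-whitespace character (captured).
`findall` collects group 1 from the one match (1 total).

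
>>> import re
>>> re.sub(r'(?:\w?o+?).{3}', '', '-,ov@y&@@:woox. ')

'-,&@@: '

A non-greedy quantifier consumes as few characters as it can — just enough that the remainder of the pattern still matches from where it stops; whatever follows it matches normally.
Each match is replaced by ''.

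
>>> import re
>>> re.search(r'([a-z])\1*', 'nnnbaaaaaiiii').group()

'nnn'

`\1` is not a pattern — it's the concrete string captured by group 1, re-applied verbatim.
The match spans [0:3] → 'nnn'.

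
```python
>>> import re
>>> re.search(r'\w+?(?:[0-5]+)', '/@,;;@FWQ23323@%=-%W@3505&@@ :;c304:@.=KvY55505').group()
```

The pattern matches one or more of a word character (lazy); then one or more of a character in [0-5] (non-capturing group).
The match spans [6:14] → 'FWQ23323'.

'FWQ23323'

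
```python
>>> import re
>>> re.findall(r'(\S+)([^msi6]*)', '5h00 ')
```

[('5h00', ' ')]

This matches one or more of a non-whitespace character (captured); then zero or more of any character except [msi6] (captured).
2 groups means the one result is a tuple of 2 captured strings — 1 here.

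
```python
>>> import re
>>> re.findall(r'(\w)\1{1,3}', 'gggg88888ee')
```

A backreference is literal: `\1` must see the identical characters the first group matched.
Walking the string: at [0:4] match 'gggg', group 1 = 'g'; at [4:8] match '8888', group 1 = '8'; at [9:11] match 'ee', group 1 = 'e'.
With a single group, `findall` returns only what that group captured — 3 items.

['g', '8', 'e']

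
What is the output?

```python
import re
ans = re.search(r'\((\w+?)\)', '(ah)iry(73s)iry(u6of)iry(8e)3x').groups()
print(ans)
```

Unlike `match`, `search` isn't anchored — it looks for the pattern anywhere in the string.
The match spans [0:4] → '(ah)'.
Captured: group 1 = 'ah'.

('ah',)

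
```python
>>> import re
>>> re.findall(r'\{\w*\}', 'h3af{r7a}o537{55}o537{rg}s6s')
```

['{r7a}', '{55}', '{rg}']

Matches: at [4:9] → '{r7a}'; at [13:17] → '{55}'; at [21:25] → '{rg}'.
With no groups in the pattern, `findall` gives back each whole match — 3 here.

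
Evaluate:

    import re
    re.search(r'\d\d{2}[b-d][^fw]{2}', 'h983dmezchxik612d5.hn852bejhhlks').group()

'983dme'

Pattern: a digit; then exactly 2 of a digit, then a character in [b-d], then exactly 2 of any character except [fw].
The match spans [1:7] → '983dme'.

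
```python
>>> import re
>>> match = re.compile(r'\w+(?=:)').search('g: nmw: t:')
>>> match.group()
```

'g'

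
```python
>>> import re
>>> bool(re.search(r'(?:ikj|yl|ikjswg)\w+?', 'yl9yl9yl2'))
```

True

`re.search` scans for the first position where the pattern succeeds.
The match spans [0:3] → 'yl9'.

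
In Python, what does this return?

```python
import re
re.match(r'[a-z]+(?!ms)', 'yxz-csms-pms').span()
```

(0, 3)

`(?!…)`/`(?<!…)` only lets a position through if the neighbouring text does NOT match; no characters are consumed.
With `match`, the pattern is implicitly anchored at the beginning.
The match spans [0:3] → 'yxz'.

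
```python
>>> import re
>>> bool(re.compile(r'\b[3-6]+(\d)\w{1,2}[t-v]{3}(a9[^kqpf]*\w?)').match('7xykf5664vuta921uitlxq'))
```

False

Pattern: a word boundary (`\b`, zero-width); then one or more of a character in [3-6]; then a digit (captured); then 1 to 2 of a word character, then exactly 3 of a character in [t-v]; then the literal 'a9', then zero or more of any character except [kqpf], then optionally a word character (captured).
`re.match` won't scan ahead — the pattern has to work from the very first character.
Here the pattern fails at index 0, so the call returns None, and `bool(None)` is False.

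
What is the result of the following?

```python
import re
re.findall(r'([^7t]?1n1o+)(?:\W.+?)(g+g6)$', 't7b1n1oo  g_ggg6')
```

[('b1n1oo', 'ggg6')]

Pattern: optionally any character except [7t], then the literal '1n1', then one or more of the literal 'o' (captured); then a non-word character, then one or more of any character (lazy) (non-capturing group); then one or more of a literal 'g', then the literal 'g6' (captured); then anchored at the end.
With the lazy modifier that quantifier settles for the fewest repetitions that let the rest of the pattern succeed (the atoms after it are unaffected and can still be greedy).
Walking the string: at [2:16] match 'b1n1oo  g_ggg6', groups = ('b1n1oo', 'ggg6').
Multiple groups make `findall` return tuples — one 2-tuple for the one match.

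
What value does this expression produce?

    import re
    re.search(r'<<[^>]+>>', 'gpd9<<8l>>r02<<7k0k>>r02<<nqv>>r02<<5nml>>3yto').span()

(4, 10)

The match spans [4:10] → '<<8l>>'.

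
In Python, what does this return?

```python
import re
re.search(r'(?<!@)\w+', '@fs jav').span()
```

A negative assertion filters positions out without eating any characters.
The match spans [2:3] → 's'.

(2, 3)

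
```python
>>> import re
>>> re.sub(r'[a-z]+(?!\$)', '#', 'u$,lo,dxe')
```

'u$,#,#'

A negative assertion filters positions out without eating any characters.
Every occurrence is swapped for '#'.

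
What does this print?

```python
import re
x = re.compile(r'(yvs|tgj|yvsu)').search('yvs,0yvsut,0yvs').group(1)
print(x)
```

yvs

`re.search` scans for the first position where the pattern succeeds.
The match spans [0:3] → 'yvs'.
Captured: group 1 = 'yvs'.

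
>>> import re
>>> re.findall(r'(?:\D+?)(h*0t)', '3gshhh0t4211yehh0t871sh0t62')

['hhh0t', 'hh0t', 'h0t']

The pattern matches one or more of a non-digit (lazy) (non-capturing group); then zero or more of a literal 'h', then the literal '0t' (captured).
`findall` collects group 1 from each match (3 total).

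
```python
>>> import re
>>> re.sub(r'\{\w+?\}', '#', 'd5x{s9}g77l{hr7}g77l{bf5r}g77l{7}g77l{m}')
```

'd5x#g77l#g77l#g77l#g77l#'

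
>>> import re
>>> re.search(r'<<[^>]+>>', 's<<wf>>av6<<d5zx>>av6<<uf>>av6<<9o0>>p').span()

The match spans [1:7] → '<<wf>>'.

(1, 7)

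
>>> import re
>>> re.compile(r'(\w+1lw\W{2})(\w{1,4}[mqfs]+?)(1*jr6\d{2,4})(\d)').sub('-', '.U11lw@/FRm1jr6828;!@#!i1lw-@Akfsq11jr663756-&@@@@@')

This matches one or more of a word character, then the literal '1lw', then exactly 2 of a non-word character (captured); then 1 to 4 of a word character, then one or more of one of [mqfs] (lazy) (captured); then zero or more of a literal '1', then the literal 'jr6', then 2 to 4 of a digit (captured); then a digit (captured).
Matches: at [1:18] → 'U11lw@/FRm1jr6828'; at [23:44] → 'i1lw-@Akfsq11jr663756'.
`sub` substitutes '-' at each match site.

'.-;!@#!--&@@@@@'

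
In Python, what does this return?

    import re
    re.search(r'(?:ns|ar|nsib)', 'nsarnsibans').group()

'ns'

`re.search` tries every starting position until one works.
The match spans [0:2] → 'ns'.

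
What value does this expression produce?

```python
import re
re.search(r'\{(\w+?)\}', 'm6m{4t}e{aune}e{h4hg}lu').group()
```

The match spans [3:7] → '{4t}'.

'{4t}'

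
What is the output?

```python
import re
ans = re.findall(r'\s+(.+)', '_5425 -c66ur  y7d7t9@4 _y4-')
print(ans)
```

['-c66ur  y7d7t9@4 _y4-']

This matches one or more of whitespace; then one or more of any character (captured).
`findall` collects group 1 from the one match (1 total).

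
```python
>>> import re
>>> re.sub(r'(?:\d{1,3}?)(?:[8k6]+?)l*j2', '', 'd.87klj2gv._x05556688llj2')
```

'd.gv._x0'

The pattern matches 1 to 3 of a digit (lazy) (non-capturing group); then one or more of one of [8k6] (lazy) (non-capturing group); then zero or more of the literal 'l', then the literal 'j2'.
Matches: at [2:8] → '87klj2'; at [14:25] → '5556688llj2'.
`sub` substitutes '' at each match site.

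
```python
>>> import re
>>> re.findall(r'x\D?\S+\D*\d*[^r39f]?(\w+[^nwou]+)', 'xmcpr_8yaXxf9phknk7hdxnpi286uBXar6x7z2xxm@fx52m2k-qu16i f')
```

This matches a literal 'x', then optionally a non-digit, then one or more of a non-whitespace character; then zero or more of a non-digit, then zero or more of a digit, then optionally any character except [r39f]; then one or more of a word character, then one or more of any character except [nwou] (captured).
Scanning left to right: at [0:57] match 'xmcpr_8yaXxf9phknk7hdxnpi286uBXar6x7z2xxm@fx52m2k-qu16i f', group 1 = 'i f'.
Because there's exactly one group, `findall` drops the full match and keeps group 1 from the one hit.

['i f']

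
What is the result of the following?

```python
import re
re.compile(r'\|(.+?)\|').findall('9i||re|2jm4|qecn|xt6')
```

['|re', 'qecn']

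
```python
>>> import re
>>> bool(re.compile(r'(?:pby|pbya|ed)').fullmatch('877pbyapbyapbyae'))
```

False

`re.fullmatch` is like wrapping the pattern in `^…$` (in single-line mode).
Here there's no way to consume every character, so the call returns None, and `bool(None)` is False.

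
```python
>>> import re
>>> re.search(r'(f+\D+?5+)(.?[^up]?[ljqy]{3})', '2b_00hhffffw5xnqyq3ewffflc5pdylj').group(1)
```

This matches one or more of a literal 'f', then one or more of a non-digit (lazy), then one or more of the literal '5' (captured); then optionally any character, then optionally any character except [up], then exactly 3 of one of [ljqy] (captured).
Unlike `match`, `search` isn't anchored — it looks for the pattern anywhere in the string.
The match spans [7:18] → 'ffffw5xnqyq'.
Captured: group 1 = 'ffffw5', group 2 = 'xnqyq'.

'ffffw5'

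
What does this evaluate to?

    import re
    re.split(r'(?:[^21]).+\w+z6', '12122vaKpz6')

['12122', '']

Pattern: any character except [21] (non-capturing group); then one or more of any character; then one or more of a word character, then the literal 'z6'.
Matches to split on: at [5:11] → 'vaKpz6'.
Each match becomes a cut point; 2 segments remain.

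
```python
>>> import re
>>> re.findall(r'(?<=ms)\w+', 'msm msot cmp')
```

['m', 'ot']

The lookaround is zero-width — it requires the adjacent text to match without consuming it, so the asserted text isn't part of the match.
Scanning left to right: at [2:3] → 'm'; at [6:8] → 'ot'.
With no groups in the pattern, `findall` gives back each whole match — 2 here.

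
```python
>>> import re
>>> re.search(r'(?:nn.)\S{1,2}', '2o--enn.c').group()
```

'nn.c'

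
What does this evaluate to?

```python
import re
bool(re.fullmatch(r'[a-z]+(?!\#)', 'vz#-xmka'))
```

False

The negative lookahead/lookbehind blocks any match where the forbidden context is present.
`fullmatch` succeeds only if the pattern covers the string from start to end.
Here the string isn't matched end-to-end, so the call returns None, and `bool(None)` is False.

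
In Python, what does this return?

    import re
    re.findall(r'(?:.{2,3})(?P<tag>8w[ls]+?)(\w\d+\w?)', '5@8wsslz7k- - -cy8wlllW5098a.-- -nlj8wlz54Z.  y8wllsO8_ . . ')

The pattern matches 2 to 3 of any character (non-capturing group); then the literal '8w', then one or more of one of [ls] (lazy) (captured as 'tag'); then a word character, then one or more of a digit, then optionally a word character (captured).
Walking the string: at [0:10] match '5@8wsslz7k', groups = ('8wssl', 'z7k'); at [14:28] match '-cy8wlllW5098a', groups = ('8wlll', 'W5098a'); at [33:43] match 'nlj8wlz54Z', groups = ('8wl', 'z54Z'); at [44:55] match '  y8wllsO8_', groups = ('8wlls', 'O8_').
Multiple groups make `findall` return tuples — one 2-tuple for each match.

[('8wssl', 'z7k'), ('8wlll', 'W5098a'), ('8wl', 'z54Z'), ('8wlls', 'O8_')]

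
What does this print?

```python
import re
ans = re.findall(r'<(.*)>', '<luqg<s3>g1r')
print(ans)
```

['luqg<s3']

Scanning left to right: at [0:9] match '<luqg<s3>', group 1 = 'luqg<s3'.
Because there's exactly one group, `findall` drops the full match and keeps group 1 from the one hit.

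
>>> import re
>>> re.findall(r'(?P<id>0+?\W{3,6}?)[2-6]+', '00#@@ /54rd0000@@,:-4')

This matches one or more of the literal '0' (lazy), then 3 to 6 of a non-word character (lazy) (captured as 'id'); then one or more of a character in [2-6].
With a single group, `findall` returns only what that group captured — 2 items.

['00#@@ /', '0000@@,:-']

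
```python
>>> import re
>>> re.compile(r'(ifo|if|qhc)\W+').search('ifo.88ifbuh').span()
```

(0, 4)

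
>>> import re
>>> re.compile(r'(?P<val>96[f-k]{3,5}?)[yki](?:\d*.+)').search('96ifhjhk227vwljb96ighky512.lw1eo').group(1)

The match spans [0:32] → '96ifhjhk227vwljb96ighky512.lw1eo'.
Captured: group 1 = '96ifhjh'.

'96ifhjh'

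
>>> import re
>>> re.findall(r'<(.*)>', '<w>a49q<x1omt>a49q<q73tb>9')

Matches: at [0:25] match '<w>a49q<x1omt>a49q<q73tb>', group 1 = 'w>a49q<x1omt>a49q<q73tb'.
With a single group, `findall` returns only what that group captured — 1 item.

['w>a49q<x1omt>a49q<q73tb']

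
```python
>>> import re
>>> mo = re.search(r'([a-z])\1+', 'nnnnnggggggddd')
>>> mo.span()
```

After group 1 captures some text, `\1` only succeeds where that same text appears again.
`re.search` tries every starting position until one works.
The match spans [0:5] → 'nnnnn'.
Captured: group 1 = 'n'.

(0, 5)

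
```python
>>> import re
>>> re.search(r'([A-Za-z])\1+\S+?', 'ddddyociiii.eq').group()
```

'ddddy'

`\1` is not a pattern — it's the concrete string captured by group 1, re-applied verbatim.
`re.search` tries every starting position until one works.
The match spans [0:5] → 'ddddy'.
Captured: group 1 = 'd'.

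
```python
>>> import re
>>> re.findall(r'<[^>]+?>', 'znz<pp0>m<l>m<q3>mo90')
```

['<pp0>', '<l>', '<q3>']

`findall` yields the raw match text (3 of them) because the pattern has no groups.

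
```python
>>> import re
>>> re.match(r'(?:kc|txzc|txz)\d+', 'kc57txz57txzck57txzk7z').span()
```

`match` is anchored at position 0; if the pattern doesn't fit there, it returns None.
The match spans [0:4] → 'kc57'.

(0, 4)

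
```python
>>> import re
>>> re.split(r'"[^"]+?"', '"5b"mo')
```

['', 'mo']

`split` removes every match and returns the 2 fragments in between.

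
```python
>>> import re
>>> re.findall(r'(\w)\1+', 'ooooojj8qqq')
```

['o', 'j', 'q']

`\1` has to match the exact text group 1 already captured.
Matches: at [0:5] match 'ooooo', group 1 = 'o'; at [5:7] match 'jj', group 1 = 'j'; at [8:11] match 'qqq', group 1 = 'q'.
With a single group, `findall` returns only what that group captured — 3 items.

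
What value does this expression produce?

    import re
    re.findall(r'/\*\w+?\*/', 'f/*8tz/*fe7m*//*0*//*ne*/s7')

Matches: at [6:14] → '/*fe7m*/'; at [14:19] → '/*0*/'; at [19:25] → '/*ne*/'.
`findall` yields the raw match text (3 of them) because the pattern has no groups.

['/*fe7m*/', '/*0*/', '/*ne*/']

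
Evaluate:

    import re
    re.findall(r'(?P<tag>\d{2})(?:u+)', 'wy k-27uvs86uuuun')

This matches exactly 2 of a digit (captured as 'tag'); then one or more of a literal 'u' (non-capturing group).
With a single group, `findall` returns only what that group captured — 2 items.

['27', '86']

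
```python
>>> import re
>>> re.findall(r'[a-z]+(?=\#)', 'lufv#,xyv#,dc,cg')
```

['lufv', 'xyv']

The positive lookaround only admits positions where the adjacent text matches; those characters stay outside the span.
`findall` yields the raw match text (2 of them) because the pattern has no groups.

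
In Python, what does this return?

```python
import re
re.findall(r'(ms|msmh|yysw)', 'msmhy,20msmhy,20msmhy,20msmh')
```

The regex engine tests alternatives in the order written; an earlier branch that matches wins even if a later one would match more.
Matches: at [0:2] match 'ms', group 1 = 'ms'; at [8:10] match 'ms', group 1 = 'ms'; at [16:18] match 'ms', group 1 = 'ms'; at [24:26] match 'ms', group 1 = 'ms'.
With a single group, `findall` returns only what that group captured — 4 items.

['ms', 'ms', 'ms', 'ms']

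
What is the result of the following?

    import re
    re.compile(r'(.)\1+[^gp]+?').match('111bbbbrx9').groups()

The match spans [0:4] → '111b'.
Captured: group 1 = '1'.

('1',)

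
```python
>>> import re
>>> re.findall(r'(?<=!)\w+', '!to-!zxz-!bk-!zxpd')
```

['to', 'zxz', 'bk', 'zxpd']

The positive lookaround only admits positions where the adjacent text matches; those characters stay outside the span.
Since nothing is captured, `findall` lists the 4 matched substrings directly.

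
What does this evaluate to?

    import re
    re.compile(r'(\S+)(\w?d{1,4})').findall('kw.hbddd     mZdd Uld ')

[('kw.hbdd', 'd'), ('mZd', 'd'), ('Ul', 'd')]

This matches one or more of a non-whitespace character (captured); then optionally a word character, then 1 to 4 of a literal 'd' (captured).
Scanning left to right: at [0:8] match 'kw.hbddd', groups = ('kw.hbdd', 'd'); at [13:17] match 'mZdd', groups = ('mZd', 'd'); at [18:21] match 'Uld', groups = ('Ul', 'd').
With 2 capturing groups, `findall` returns a 2-tuple per match.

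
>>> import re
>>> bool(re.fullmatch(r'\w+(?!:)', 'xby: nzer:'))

False

A negative assertion filters positions out without eating any characters.
`re.fullmatch` requires the pattern to consume the entire string.
Here there's no way to consume every character, so the call returns None, and `bool(None)` is False.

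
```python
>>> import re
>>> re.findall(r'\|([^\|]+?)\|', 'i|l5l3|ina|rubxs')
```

Walking the string: at [1:7] match '|l5l3|', group 1 = 'l5l3'.
One capturing group, so `findall` returns just the captured substring from the one match — 1 in all.

['l5l3']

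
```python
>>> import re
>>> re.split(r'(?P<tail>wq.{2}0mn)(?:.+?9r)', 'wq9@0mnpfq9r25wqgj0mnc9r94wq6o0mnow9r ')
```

Pattern: the literal 'wq', then exactly 2 of any character, then the literal '0mn' (captured as 'tail'); then one or more of any character (lazy), then the literal '9r' (non-capturing group).
Because the quantifier is non-greedy, it stops expanding at the earliest point where the rest of the pattern can succeed.
Matches to split on: at [0:12] → 'wq9@0mnpfq9r'; at [14:24] → 'wqgj0mnc9r'; at [26:37] → 'wq6o0mnow9r'.
The group in the pattern means `split` returns the separators' captures alongside the pieces.

['', 'wq9@0mn', '25', 'wqgj0mn', '94', 'wq6o0mn', ' ']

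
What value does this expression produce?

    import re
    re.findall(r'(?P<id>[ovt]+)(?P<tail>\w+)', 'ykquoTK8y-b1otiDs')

Pattern: one or more of one of [ovt] (captured as 'id'); then one or more of a word character (captured as 'tail').
Scanning left to right: at [4:9] match 'oTK8y', groups = ('o', 'TK8y'); at [12:17] match 'otiDs', groups = ('ot', 'iDs').
Multiple groups make `findall` return tuples — one 2-tuple for each match.

[('o', 'TK8y'), ('ot', 'iDs')]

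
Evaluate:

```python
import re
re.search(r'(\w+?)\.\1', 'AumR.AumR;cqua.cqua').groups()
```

`\1` has to match the exact text group 1 already captured.
Unlike `match`, `search` isn't anchored — it looks for the pattern anywhere in the string.
The match spans [0:9] → 'AumR.AumR'.
Captured: group 1 = 'AumR'.

('AumR',)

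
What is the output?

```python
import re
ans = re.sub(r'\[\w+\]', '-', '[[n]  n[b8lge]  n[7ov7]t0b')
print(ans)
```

Matches: at [1:4] → '[n]'; at [7:14] → '[b8lge]'; at [17:23] → '[7ov7]'.
Every occurrence is swapped for '-'.

[-  n-  n-t0b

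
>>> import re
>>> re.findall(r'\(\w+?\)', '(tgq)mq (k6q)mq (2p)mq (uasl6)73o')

`findall` yields the raw match text (4 of them) because the pattern has no groups.

['(tgq)', '(k6q)', '(2p)', '(uasl6)']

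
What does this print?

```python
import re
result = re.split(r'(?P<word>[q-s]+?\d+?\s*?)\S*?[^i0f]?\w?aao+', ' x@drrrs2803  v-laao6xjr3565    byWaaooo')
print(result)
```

[' x@d', 'rrrs2803  ', '6xj', 'r3565    ', '']

The pattern matches one or more of a character in [q-s] (lazy), then one or more of a digit (lazy), then zero or more of whitespace (lazy) (captured as 'word'); then zero or more of a non-whitespace character (lazy), then optionally any character except [i0f], then optionally a word character; then the literal 'aa', then one or more of the literal 'o'.
With a capturing group present, the delimiter's captured portion is kept in the result list.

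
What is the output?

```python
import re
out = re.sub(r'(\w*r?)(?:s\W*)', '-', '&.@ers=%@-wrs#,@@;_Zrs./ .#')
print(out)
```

&.@---

The pattern matches zero or more of a word character, then optionally a literal 'r' (captured); then a literal 's', then zero or more of a non-word character (non-capturing group).
Matches: at [3:10] → 'ers=%@-'; at [10:18] → 'wrs#,@@;'; at [18:27] → '_Zrs./ .#'.
Every occurrence is swapped for '-'.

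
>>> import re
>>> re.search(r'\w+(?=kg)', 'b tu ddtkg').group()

'ddt'

Lookahead/lookbehind check context without consuming it, so the matched span excludes the asserted characters.
`search` walks the string left to right and returns the first match it finds.
The match spans [5:8] → 'ddt'.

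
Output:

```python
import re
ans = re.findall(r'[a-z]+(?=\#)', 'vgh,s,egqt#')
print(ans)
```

The positive lookaround only admits positions where the adjacent text matches; those characters stay outside the span.
Matches: at [6:10] → 'egqt'.
No capturing groups, so `findall` returns the 1 full match string.

['egqt']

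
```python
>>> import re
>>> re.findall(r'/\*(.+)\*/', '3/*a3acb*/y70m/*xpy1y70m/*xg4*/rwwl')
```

['a3acb*/y70m/*xpy1y70m/*xg4']

With a single group, `findall` returns only what that group captured — 1 item.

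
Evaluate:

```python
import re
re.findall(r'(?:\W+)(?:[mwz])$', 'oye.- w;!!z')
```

[';!!z']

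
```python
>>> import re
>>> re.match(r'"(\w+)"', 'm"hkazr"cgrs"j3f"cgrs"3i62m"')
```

`re.match` won't scan ahead — the pattern has to work from the very first character.
Here the pattern fails at index 0, so the call returns None.

None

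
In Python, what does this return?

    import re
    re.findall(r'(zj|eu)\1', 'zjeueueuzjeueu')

`\1` has to match the exact text group 1 already captured.
Scanning left to right: at [2:6] match 'eueu', group 1 = 'eu'; at [10:14] match 'eueu', group 1 = 'eu'.
One capturing group, so `findall` returns just the captured substring from each match — 2 in all.

['eu', 'eu']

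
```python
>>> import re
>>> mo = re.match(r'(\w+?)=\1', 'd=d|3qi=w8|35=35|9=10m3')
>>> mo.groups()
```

('d',)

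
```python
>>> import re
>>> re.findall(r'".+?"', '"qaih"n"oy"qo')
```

['"qaih"', '"oy"']

A non-greedy quantifier consumes as few characters as it can — just enough that the remainder of the pattern still matches from where it stops; whatever follows it matches normally.
Since nothing is captured, `findall` lists the 2 matched substrings directly.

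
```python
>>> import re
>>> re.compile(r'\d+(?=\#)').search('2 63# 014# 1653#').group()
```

'63'

Because the assertion is zero-width, the text it checks is not consumed and won't appear in the result.
`re.search` scans for the first position where the pattern succeeds.
The match spans [2:4] → '63'.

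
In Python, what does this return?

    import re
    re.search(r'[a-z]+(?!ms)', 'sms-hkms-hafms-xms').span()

The negative lookaround is zero-width — it rules out positions where the adjacent text would match, without consuming anything.
The match spans [0:3] → 'sms'.

(0, 3)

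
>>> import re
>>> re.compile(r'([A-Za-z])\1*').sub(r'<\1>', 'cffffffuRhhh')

`\1` has to match the exact text group 1 already captured.
Matches: at [0:1] → 'c'; at [1:7] → 'ffffff'; at [7:8] → 'u'; at [8:9] → 'R'; at [9:12] → 'hhh'.
`\1` in the replacement pulls in group 1's text for each match.

'<c><f><u><R><h>'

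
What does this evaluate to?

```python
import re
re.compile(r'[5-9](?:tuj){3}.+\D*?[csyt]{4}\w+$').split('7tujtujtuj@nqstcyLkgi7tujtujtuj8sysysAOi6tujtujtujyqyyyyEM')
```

['', '']

`split` removes every match and returns the 2 fragments in between.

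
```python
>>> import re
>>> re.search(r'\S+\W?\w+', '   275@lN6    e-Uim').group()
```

'275@lN6'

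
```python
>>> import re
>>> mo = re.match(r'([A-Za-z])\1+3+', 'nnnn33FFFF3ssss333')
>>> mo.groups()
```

('n',)

`\1` is not a pattern — it's the concrete string captured by group 1, re-applied verbatim.
`match` is anchored at position 0; if the pattern doesn't fit there, it returns None.
The match spans [0:6] → 'nnnn33'.
Captured: group 1 = 'n'.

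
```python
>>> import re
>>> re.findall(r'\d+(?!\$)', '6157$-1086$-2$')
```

Because the assertion is negative and zero-width, positions next to the forbidden text are skipped.
Matches: at [0:3] → '615'; at [6:9] → '108'.
`findall` yields the raw match text (2 of them) because the pattern has no groups.

['615', '108']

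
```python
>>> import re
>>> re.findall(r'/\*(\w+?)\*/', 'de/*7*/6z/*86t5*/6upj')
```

['7', '86t5']

One capturing group, so `findall` returns just the captured substring from each match — 2 in all.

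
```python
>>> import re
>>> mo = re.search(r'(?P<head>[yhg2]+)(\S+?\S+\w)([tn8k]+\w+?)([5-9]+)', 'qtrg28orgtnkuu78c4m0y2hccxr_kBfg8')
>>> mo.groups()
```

This matches one or more of one of [yhg2] (captured as 'head'); then one or more of a non-whitespace character (lazy), then one or more of a non-whitespace character, then a word character (captured); then one or more of one of [tn8k], then one or more of a word character (lazy) (captured); then one or more of a character in [5-9] (captured).
`re.search` scans for the first position where the pattern succeeds.
The match spans [3:33] → 'g28orgtnkuu78c4m0y2hccxr_kBfg8'.
Captured: group 1 = 'g2', group 2 = '8orgtnkuu78c4m0y2hccxr_', group 3 = 'kBfg', group 4 = '8'.

('g2', '8orgtnkuu78c4m0y2hccxr_', 'kBfg', '8')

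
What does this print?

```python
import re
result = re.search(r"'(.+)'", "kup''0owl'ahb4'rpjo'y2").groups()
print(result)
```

("'0owl'ahb4'rpjo",)

The match spans [3:20] → "''0owl'ahb4'rpjo'".
Captured: group 1 = "'0owl'ahb4'rpjo".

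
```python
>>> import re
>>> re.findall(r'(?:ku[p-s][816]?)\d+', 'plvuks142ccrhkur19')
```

['kur19']

The pattern matches the literal 'ku', then a character in [p-s], then optionally one of [816] (non-capturing group); then one or more of a digit.
Matches: at [13:18] → 'kur19'.
With no groups in the pattern, `findall` gives back each whole match — 1 here.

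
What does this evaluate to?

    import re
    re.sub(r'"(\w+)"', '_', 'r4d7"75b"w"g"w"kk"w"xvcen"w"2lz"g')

'r4d7_w_w_w_w_g'

Matches: at [4:9] → '"75b"'; at [10:13] → '"g"'; at [14:18] → '"kk"'; at [19:26] → '"xvcen"'; at [27:32] → '"2lz"'.
Every occurrence is swapped for '_'.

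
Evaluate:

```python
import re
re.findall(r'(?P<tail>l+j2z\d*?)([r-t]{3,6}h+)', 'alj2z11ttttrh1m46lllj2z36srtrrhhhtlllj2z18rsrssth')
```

[('lj2z11', 'ttttrh'), ('lllj2z36', 'srtrrhhh'), ('lllj2z18', 'rsrssth')]

The pattern matches one or more of a literal 'l', then the literal 'j2z', then zero or more of a digit (lazy) (captured as 'tail'); then 3 to 6 of a character in [r-t], then one or more of a literal 'h' (captured).
Scanning left to right: at [1:13] match 'lj2z11ttttrh', groups = ('lj2z11', 'ttttrh'); at [17:33] match 'lllj2z36srtrrhhh', groups = ('lllj2z36', 'srtrrhhh'); at [34:49] match 'lllj2z18rsrssth', groups = ('lllj2z18', 'rsrssth').
2 groups means each result is a tuple of 2 captured strings — 3 here.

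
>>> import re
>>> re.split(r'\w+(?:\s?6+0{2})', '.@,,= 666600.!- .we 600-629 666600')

Pattern: one or more of a word character; then optionally whitespace, then one or more of a literal '6', then exactly 2 of the literal '0' (non-capturing group).
`split` removes every match and returns the 4 fragments in between.

['.@,,= ', '.!- .', '-', '']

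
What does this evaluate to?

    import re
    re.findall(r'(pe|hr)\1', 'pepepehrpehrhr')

['pe', 'hr']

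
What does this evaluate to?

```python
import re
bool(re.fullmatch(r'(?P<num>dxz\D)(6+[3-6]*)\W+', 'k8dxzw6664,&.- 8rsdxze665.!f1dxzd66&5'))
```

False

The pattern matches the literal 'dxz', then a non-digit (captured as 'num'); then one or more of the literal '6', then zero or more of a character in [3-6] (captured); then one or more of a non-word character.
`re.fullmatch` requires the pattern to consume the entire string.
Here the string isn't matched end-to-end, so the call returns None, and `bool(None)` is False.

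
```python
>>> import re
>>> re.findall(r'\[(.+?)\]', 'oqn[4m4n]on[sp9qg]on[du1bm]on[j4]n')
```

Walking the string: at [3:9] match '[4m4n]', group 1 = '4m4n'; at [11:18] match '[sp9qg]', group 1 = 'sp9qg'; at [20:27] match '[du1bm]', group 1 = 'du1bm'; at [29:33] match '[j4]', group 1 = 'j4'.
With a single group, `findall` returns only what that group captured — 4 items.

['4m4n', 'sp9qg', 'du1bm', 'j4']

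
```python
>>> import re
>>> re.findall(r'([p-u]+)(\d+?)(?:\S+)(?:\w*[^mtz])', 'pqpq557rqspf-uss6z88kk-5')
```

A non-greedy quantifier consumes as few characters as it can — just enough that the remainder of the pattern still matches from where it stops; whatever follows it matches normally.
`findall` packs the 2 group values into a tuple for every match.

[('pqpq', '5')]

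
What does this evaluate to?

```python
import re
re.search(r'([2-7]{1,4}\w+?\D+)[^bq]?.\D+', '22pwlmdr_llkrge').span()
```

This matches 1 to 4 of a character in [2-7], then one or more of a word character (lazy), then one or more of a non-digit (captured); then optionally any character except [bq], then any character, then one or more of a non-digit.
`re.search` tries every starting position until one works.
The match spans [0:15] → '22pwlmdr_llkrge'.
Captured: group 1 = '22pwlmdr_llkr'.

(0, 15)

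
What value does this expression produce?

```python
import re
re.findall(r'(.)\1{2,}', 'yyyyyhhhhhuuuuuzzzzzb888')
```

['y', 'h', 'u', 'z', '8']

`\1` is not a pattern — it's the concrete string captured by group 1, re-applied verbatim.
With a single group, `findall` returns only what that group captured — 5 items.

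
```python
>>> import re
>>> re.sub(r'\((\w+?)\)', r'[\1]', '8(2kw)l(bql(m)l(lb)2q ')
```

'8[2kw]l(bql[m]l[lb]2q '

Matches: at [1:6] → '(2kw)'; at [11:14] → '(m)'; at [15:19] → '(lb)'.
`\1` in the replacement pulls in group 1's text for each match.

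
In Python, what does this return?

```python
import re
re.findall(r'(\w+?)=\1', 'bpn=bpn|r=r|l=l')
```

After group 1 captures some text, `\1` only succeeds where that same text appears again.
With a single group, `findall` returns only what that group captured — 3 items.

['bpn', 'r', 'l']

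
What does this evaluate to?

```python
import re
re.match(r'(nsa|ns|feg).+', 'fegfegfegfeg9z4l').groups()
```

('feg',)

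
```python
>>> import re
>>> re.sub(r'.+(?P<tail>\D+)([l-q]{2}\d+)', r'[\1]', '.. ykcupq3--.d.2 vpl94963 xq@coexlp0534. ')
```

This matches one or more of any character; then one or more of a non-digit (captured as 'tail'); then exactly 2 of a character in [l-q], then one or more of a digit (captured).
Each match is replaced using the text its own group 1 captured.

'[x]. '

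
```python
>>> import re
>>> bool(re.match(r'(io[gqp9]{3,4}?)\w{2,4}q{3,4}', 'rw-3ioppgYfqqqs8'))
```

The pattern matches the literal 'io', then 3 to 4 of one of [gqp9] (lazy) (captured); then 2 to 4 of a word character, then 3 to 4 of the literal 'q'.
`re.match` won't scan ahead — the pattern has to work from the very first character.
Here position 0 doesn't satisfy it, so the call returns None, and `bool(None)` is False.

False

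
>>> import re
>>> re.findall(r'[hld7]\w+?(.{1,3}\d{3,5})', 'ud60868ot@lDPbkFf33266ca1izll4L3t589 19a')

['0868', 'kFf33266', 'L3t589']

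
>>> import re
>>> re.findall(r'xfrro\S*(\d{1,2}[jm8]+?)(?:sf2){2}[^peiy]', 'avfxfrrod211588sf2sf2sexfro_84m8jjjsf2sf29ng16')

This matches the literal 'xfr', then the literal 'ro', then zero or more of a non-whitespace character; then 1 to 2 of a digit, then one or more of one of [jm8] (lazy) (captured); then the literal 'sf2' repeated 2 times, then any character except [peiy].
With a single group, `findall` returns only what that group captured — 1 item.

['8jjj']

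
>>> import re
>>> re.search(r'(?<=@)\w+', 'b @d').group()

'd'

Because the assertion is zero-width, the text it checks is not consumed and won't appear in the result.
`re.search` tries every starting position until one works.
The match spans [3:4] → 'd'.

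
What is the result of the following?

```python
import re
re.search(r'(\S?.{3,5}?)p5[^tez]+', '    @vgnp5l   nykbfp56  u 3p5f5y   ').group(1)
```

' @vgn'

The pattern matches optionally a non-whitespace character, then 3 to 5 of any character (lazy) (captured); then the literal 'p5', then one or more of any character except [tez].
`search` walks the string left to right and returns the first match it finds.
The match spans [3:35] → ' @vgnp5l   nykbfp56  u 3p5f5y   '.
Captured: group 1 = ' @vgn'.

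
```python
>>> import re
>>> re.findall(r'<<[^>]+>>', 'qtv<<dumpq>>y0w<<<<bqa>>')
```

['<<dumpq>>', '<<<<bqa>>']

Since nothing is captured, `findall` lists the 2 matched substrings directly.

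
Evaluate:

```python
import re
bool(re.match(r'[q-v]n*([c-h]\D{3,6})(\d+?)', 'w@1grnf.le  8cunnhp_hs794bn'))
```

False

`re.match` only tries the pattern at the start of the string.
Here the pattern fails at index 0, so the call returns None, and `bool(None)` is False.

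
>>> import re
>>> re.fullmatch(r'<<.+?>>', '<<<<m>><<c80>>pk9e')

`re.fullmatch` requires the pattern to consume the entire string.
Here the string isn't matched end-to-end, so the call returns None.

None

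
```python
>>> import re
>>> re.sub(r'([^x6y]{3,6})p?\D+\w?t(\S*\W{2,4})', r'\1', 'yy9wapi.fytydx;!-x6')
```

The pattern matches 3 to 6 of any character except [x6y] (captured); then optionally the literal 'p', then one or more of a non-digit; then optionally a word character, then a literal 't'; then zero or more of a non-whitespace character, then 2 to 4 of a non-word character (captured).
Each match is replaced using the text its own group 1 captured.

'yy9wapi.x6'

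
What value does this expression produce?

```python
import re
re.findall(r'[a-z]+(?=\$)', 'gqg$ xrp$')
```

Lookahead/lookbehind check context without consuming it, so the matched span excludes the asserted characters.
With no groups in the pattern, `findall` gives back each whole match — 2 here.

['gqg', 'xrp']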